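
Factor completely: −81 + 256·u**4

Difference of squares twice: with A = 4·u and B = 3, A⁴ − B⁴ = (A² − B²)(A² + B²), and A² − B² factors again.

(4·u + 3)·(4·u − 3)·(16·u**2 + 9)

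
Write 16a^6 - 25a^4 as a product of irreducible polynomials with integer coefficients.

a^4(4a + 5)(4a - 5)

Pull out the common factor a^4, leaving 16a^2 - 25.
Recognize a difference of squares with the parts 4a and 5.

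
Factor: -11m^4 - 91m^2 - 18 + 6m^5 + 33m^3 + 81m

Among the possible rational roots, m = 1 is a root, so (m - 1) divides it; the quotient is 6m^4 - 5m^3 + 28m^2 - 63m + 18.
Next, m = 1/3 is a root, giving the factor (3m - 1) and quotient 2m^3 - m^2 + 9m - 18.
Then m = 3/2 is a root, so (2m - 3) divides it; the quotient is m^2 + m + 6.
The quadratic m^2 + m + 6 has discriminant -23 < 0 and is irreducible over ℤ.

(2m - 3)(3m - 1)(m - 1)(m^2 + m + 6)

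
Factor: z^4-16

(z+2)(z-2)(z^2+4)

Difference of squares twice: with A = z and B = 2, A⁴ − B⁴ = (A² − B²)(A² + B²), and A² − B² factors again.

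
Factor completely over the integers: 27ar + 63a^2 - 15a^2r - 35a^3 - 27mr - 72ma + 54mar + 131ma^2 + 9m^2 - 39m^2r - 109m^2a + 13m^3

(13m - 5a + 9)(m - 7a - 3r)(m - a)

Group: m(13m^2 - 96ma - 39mr + 9m + 35a^2 + 15ar - 63a - 27r) - a(13m^2 - 96ma - 39mr + 9m + 35a^2 + 15ar - 63a - 27r); both groups contain (13m^2 - 96ma - 39mr + 9m + 35a^2 + 15ar - 63a - 27r), so (m - a) is a factor with cofactor 13m^2 - 96ma - 39mr + 9m + 35a^2 + 15ar - 63a - 27r.
The cofactor groups again: 13m^2 - 96ma - 39mr + 9m + 35a^2 + 15ar - 63a - 27r = m(13m - 5a + 9) + (-7a - 3r)(13m - 5a + 9); both groups contain (13m - 5a + 9), giving (m - 7a - 3r)(13m - 5a + 9).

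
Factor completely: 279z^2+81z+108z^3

Pull out the common factor 9z, then factor the remaining trinomial.

9z(3z+1)(4z+9)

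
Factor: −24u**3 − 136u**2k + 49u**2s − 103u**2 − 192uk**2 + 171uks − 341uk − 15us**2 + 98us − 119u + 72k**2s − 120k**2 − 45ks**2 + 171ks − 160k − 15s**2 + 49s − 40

−(8u − 3s + 5)(u + 3k + 1)(3u + 8k − 5s + 8)

Group: 3u(−8u**2 − 24uk + 3us − 13u + 9ks − 15k + 3s − 5) + (8k − 5s + 8)(−8u**2 − 24uk + 3us − 13u + 9ks − 15k + 3s − 5); both groups contain (−8u**2 − 24uk + 3us − 13u + 9ks − 15k + 3s − 5), so (3u + 8k − 5s + 8) is a factor with cofactor −8u**2 − 24uk + 3us − 13u + 9ks − 15k + 3s − 5.
The cofactor groups again: −8u**2 − 24uk + 3us − 13u + 9ks − 15k + 3s − 5 = −u(8u − 3s + 5) + (−3k − 1)(8u − 3s + 5); both groups contain (8u − 3s + 5), giving −(u + 3k + 1)(8u − 3s + 5).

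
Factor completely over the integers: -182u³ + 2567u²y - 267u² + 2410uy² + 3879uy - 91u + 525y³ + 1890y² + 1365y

Group: u(-182u² - 163uy - 267u - 35y² - 126y - 91) - 15y(-182u² - 163uy - 267u - 35y² - 126y - 91); both groups contain (-182u² - 163uy - 267u - 35y² - 126y - 91), so (u - 15y) is a factor with cofactor -182u² - 163uy - 267u - 35y² - 126y - 91.
The cofactor groups again: -182u² - 163uy - 267u - 35y² - 126y - 91 = -14u(13u + 7y + 7) + (-5y - 13)(13u + 7y + 7); both groups contain (13u + 7y + 7), giving -(14u + 5y + 13)(13u + 7y + 7).

-(13u + 7y + 7)(14u + 5y + 13)(u - 15y)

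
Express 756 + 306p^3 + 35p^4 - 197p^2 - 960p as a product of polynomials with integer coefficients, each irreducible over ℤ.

(5p - 7)(7p - 6)(p + 2)(p + 9)

Among the possible rational roots, p = 6/7 is a root, so (7p - 6) divides it; the quotient is 5p^3 + 48p^2 + 13p - 126.
Then p = 7/5 is a root, so (5p - 7) is a factor; dividing leaves p^2 + 11p + 18.
The remaining quadratic factors as (p + 9)(p + 2).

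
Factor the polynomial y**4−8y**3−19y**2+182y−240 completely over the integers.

(y+5)(y−2)(y−3)(y−8)

Trying the rational-root candidates, y = 8 is a root, so (y−8) divides it; the quotient is y**3−19y+30.
Continuing, y = 2 is a root, giving the factor (y−2) and quotient y**2+2y−15.
The remaining quadratic factors as (y−3)(y+5).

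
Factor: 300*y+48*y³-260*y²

4*y*(3*y-5)*(4*y-15)

Pull out the common factor 4*y, then factor the remaining trinomial.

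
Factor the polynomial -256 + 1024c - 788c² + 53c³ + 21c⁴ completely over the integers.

(3c - 1)(7c - 8)(c + 8)(c - 4)

By the rational root theorem, c = 4 is a root, so (c - 4) divides it; the quotient is 21c³ + 137c² - 240c + 64.
Next, c = 1/3 is a root, giving the factor (3c - 1) and quotient 7c² + 48c - 64.
The remaining quadratic factors as (c + 8)(7c - 8).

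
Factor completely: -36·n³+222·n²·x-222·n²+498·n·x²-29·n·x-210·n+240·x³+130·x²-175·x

-(6·n+5·x)·(6·n+6·x+7)·(n-8·x+5)

Group: n·(-36·n²-66·n·x-42·n-30·x²-35·x) + (-8·x+5)·(-36·n²-66·n·x-42·n-30·x²-35·x); both groups contain (-36·n²-66·n·x-42·n-30·x²-35·x), so (n-8·x+5) is a factor with cofactor -36·n²-66·n·x-42·n-30·x²-35·x.
The cofactor groups again: -36·n²-66·n·x-42·n-30·x²-35·x = -6·n·(6·n+5·x) + (-6·x-7)·(6·n+5·x); both groups contain (6·n+5·x), giving -(6·n+6·x+7)·(6·n+5·x).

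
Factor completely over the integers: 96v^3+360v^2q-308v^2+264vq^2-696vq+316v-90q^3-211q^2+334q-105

Group: 6v(16v^2+36vq-38v-10q^2-29q+21) + (9q-5)(16v^2+36vq-38v-10q^2-29q+21); both groups contain (16v^2+36vq-38v-10q^2-29q+21), so (6v+9q-5) is a factor with cofactor 16v^2+36vq-38v-10q^2-29q+21.
The cofactor groups again: 16v^2+36vq-38v-10q^2-29q+21 = 2v(8v-2q-7) + (5q-3)(8v-2q-7); both groups contain (8v-2q-7), giving (2v+5q-3)(8v-2q-7).

(8v-2q-7)(2v+5q-3)(6v+9q-5)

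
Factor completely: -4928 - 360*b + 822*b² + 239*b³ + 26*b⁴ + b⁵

By the rational root theorem, b = 2 is a root, so (b - 2) is a factor; dividing leaves b⁴ + 28*b³ + 295*b² + 1412*b + 2464.
Continuing, b = -4 is a root, giving the factor (b + 4) and quotient b³ + 24*b² + 199*b + 616.
Then b = -11 is a root, so (b + 11) is a factor; dividing leaves b² + 13*b + 56.
The quadratic b² + 13*b + 56 has discriminant -55 < 0 and is irreducible over ℤ.

(b + 11)*(b + 4)*(b - 2)*(b² + 13*b + 56)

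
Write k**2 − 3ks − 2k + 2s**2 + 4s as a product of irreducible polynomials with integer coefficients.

(k − 2s)(k − s − 2)

Group: k(k − s − 2) − 2s(k − s − 2); both groups contain (k − s − 2).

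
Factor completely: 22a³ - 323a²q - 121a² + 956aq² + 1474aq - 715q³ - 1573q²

Group: 11a(2a² - 27aq - 11a + 55q² + 121q) - 13q(2a² - 27aq - 11a + 55q² + 121q); both groups contain (2a² - 27aq - 11a + 55q² + 121q), so (11a - 13q) is a factor with cofactor 2a² - 27aq - 11a + 55q² + 121q.
The cofactor groups again: 2a² - 27aq - 11a + 55q² + 121q = 2a(a - 11q) + (-5q - 11)(a - 11q); both groups contain (a - 11q), giving (2a - 5q - 11)(a - 11q).

(11a - 13q)(2a - 5q - 11)(a - 11q)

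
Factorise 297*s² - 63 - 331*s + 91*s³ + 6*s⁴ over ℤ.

Among the possible rational roots, s = -9 is a root, so (s + 9) is a factor; dividing leaves 6*s³ + 37*s² - 36*s - 7.
Continuing, s = -1/6 is a root, so (6*s + 1) is a factor; dividing leaves s² + 6*s - 7.
The remaining quadratic factors as (s + 7)(s - 1).

(6*s + 1)*(s + 7)*(s + 9)*(s - 1)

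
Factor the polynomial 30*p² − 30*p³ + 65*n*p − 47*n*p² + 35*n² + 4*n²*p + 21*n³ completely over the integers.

Group: n*(21*n² − 17*n*p + 35*n − 30*p² + 30*p) + p*(21*n² − 17*n*p + 35*n − 30*p² + 30*p); both groups contain (21*n² − 17*n*p + 35*n − 30*p² + 30*p), so (n + p) is a factor with cofactor 21*n² − 17*n*p + 35*n − 30*p² + 30*p.
The cofactor groups again: 21*n² − 17*n*p + 35*n − 30*p² + 30*p = 7*n*(3*n − 5*p + 5) + 6*p*(3*n − 5*p + 5); both groups contain (3*n − 5*p + 5), giving (7*n + 6*p)*(3*n − 5*p + 5).

(3*n − 5*p + 5)*(7*n + 6*p)*(n + p)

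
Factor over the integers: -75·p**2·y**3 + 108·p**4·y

3·p**2·y·(6·p + 5·y)·(6·p - 5·y)

Pull out the common factor 3·p**2·y; 36·p**2 - 25·y**2 is a difference of squares.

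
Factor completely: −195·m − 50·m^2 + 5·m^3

5·m·(m + 3)·(m − 13)

Pull out the common factor 5·m, then factor the remaining trinomial.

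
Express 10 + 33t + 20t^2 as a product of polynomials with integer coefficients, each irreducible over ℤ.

(4t + 5)(5t + 2)

Need a pair with product 20·10 = 200 and sum 33: that's 8 and 25.
Split the middle term: 20t^2 + 8t + 25t + 10 = 4t(5t + 2) + 5(5t + 2).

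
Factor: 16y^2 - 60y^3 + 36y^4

Pull out the common factor 4y^2, then factor the remaining trinomial.

4y^2(3y - 1)(3y - 4)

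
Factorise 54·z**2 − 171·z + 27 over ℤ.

Pull out the common factor 9, then factor the remaining trinomial.

9·(6·z − 1)·(z − 3)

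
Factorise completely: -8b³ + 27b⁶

Factor out b³ first: what remains is 27b³ - 8.
Recognize a difference of cubes with the parts 3b and 2.

b³(3b - 2)(9b² + 6b + 4)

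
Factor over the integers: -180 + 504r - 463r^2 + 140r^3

Among the possible rational roots, r = 6/5 is a root, giving the factor (5r - 6) and quotient 28r^2 - 59r + 30.
The remaining quadratic factors as (4r - 5)(7r - 6).

(4r - 5)(5r - 6)(7r - 6)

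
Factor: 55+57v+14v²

(2v+5)(7v+11)

Need a pair with product 14·55 = 770 and sum 57: that's 22 and 35.
Split the middle term: 14v²+22v + 35v+55 = 2v(7v+11) + 5(7v+11).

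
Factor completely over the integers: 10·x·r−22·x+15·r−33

(2·x+3)·(5·r−11)

Group as (10·x·r−22·x) + (15·r−33) = 2·x·(5·r−11) + 3·(5·r−11).
Both groups share the factor (5·r−11).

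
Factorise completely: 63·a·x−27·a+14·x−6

Group as (63·a·x−27·a) + (14·x−6) = 9·a·(7·x−3) + 2·(7·x−3).
Both groups share the factor (7·x−3).

(7·x−3)·(9·a+2)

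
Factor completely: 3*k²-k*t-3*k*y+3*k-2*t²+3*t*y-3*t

(3*k+2*t-3*y+3)*(k-t)

Group: 3*k*(k-t) + (2*t-3*y+3)*(k-t); both groups contain (k-t).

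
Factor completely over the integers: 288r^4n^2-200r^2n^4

Pull out the common factor 8r^2n^2; 36r^2-25n^2 is a difference of squares.

8n^2r^2(6r-5n)(6r+5n)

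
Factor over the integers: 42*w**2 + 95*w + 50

Need a pair with product 42·50 = 2100 and sum 95: that's 35 and 60.
Split the middle term: 42*w**2 + 35*w + 60*w + 50 = 7*w*(6*w + 5) + 10*(6*w + 5).

(6*w + 5)*(7*w + 10)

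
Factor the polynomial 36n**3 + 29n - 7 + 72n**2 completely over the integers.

Testing divisors of the constant over divisors of the leading coefficient, n = 1/6 is a root, giving the factor (6n - 1) and quotient 6n**2 + 13n + 7.
The remaining quadratic factors as (n + 1)(6n + 7).

(6n + 7)(6n - 1)(n + 1)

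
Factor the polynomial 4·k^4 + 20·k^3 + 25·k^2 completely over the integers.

Factor out k^2 first: what remains is 4·k^2 + 20·k + 25.
Recognize a perfect-square trinomial with the parts 5 and 2·k.

k^2·(2·k + 5)^2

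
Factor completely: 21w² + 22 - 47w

(3w - 2)(7w - 11)

Need a pair with product 21·22 = 462 and sum -47: that's -14 and -33.
Split the middle term: 21w² - 14w - 33w + 22 = 7w(3w - 2) - 11(3w - 2).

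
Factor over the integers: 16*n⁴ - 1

(2*n + 1)*(2*n - 1)*(4*n² + 1)

(2*n)⁴ − (1)⁴ = ((2*n)² − (1)²)((2*n)² + (1)²); the first factor splits again, the second (4*n² + 1) is irreducible.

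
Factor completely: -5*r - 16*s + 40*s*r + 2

Group as (40*s*r - 16*s) + (-5*r + 2) = 8*s*(5*r - 2) - (5*r - 2).
Both groups share the factor (5*r - 2).

(5*r - 2)*(8*s - 1)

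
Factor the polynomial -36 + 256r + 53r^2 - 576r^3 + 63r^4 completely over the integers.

(3r + 2)(3r - 2)(7r - 1)(r - 9)

Testing divisors of the constant over divisors of the leading coefficient, r = -2/3 is a root, so (3r + 2) is a factor; dividing leaves 21r^3 - 206r^2 + 155r - 18.
Next, r = 1/7 is a root, so (7r - 1) is a factor; dividing leaves 3r^2 - 29r + 18.
The remaining quadratic factors as (3r - 2)(r - 9).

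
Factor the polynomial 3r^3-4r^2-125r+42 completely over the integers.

(3r-1)(r+6)(r-7)

By the rational root theorem, r = -6 is a root, so (r+6) divides it; the quotient is 3r^2-22r+7.
The remaining quadratic factors as (3r-1)(r-7).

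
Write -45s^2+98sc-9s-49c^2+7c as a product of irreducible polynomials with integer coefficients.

-(5s-7c+1)(9s-7c)

Group: -9s(5s-7c+1) + 7c(5s-7c+1); both groups contain (5s-7c+1).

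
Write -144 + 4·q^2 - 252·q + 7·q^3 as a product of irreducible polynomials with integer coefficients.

(7·q + 4)·(q + 6)·(q - 6)

By the rational root theorem, q = -6 is a root, so (q + 6) is a factor; dividing leaves 7·q^2 - 38·q - 24.
The remaining quadratic factors as (7·q + 4)(q - 6).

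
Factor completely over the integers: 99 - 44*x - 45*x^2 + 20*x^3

(4*x - 9)*(5*x^2 - 11)

Group as (20*x^3 - 44*x) + (-45*x^2 + 99) = 4*x*(5*x^2 - 11) - 9*(5*x^2 - 11).
Both groups share the factor (5*x^2 - 11).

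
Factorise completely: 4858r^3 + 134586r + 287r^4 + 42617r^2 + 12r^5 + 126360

(3r + 5)(4r + 13)(r + 9)(r^2 + 10r + 216)

Trying the rational-root candidates, r = −9 is a root, so (r + 9) divides it; the quotient is 12r^4 + 179r^3 + 3247r^2 + 13394r + 14040.
Continuing, r = −13/4 is a root, so (4r + 13) divides it; the quotient is 3r^3 + 35r^2 + 698r + 1080.
Continuing, r = −5/3 is a root, giving the factor (3r + 5) and quotient r^2 + 10r + 216.
The quadratic r^2 + 10r + 216 has discriminant −764 < 0 and is irreducible over ℤ.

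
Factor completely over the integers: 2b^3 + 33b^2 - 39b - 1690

(2b - 13)(b + 10)(b + 13)

Among the possible rational roots, b = 13/2 is a root, giving the factor (2b - 13) and quotient b^2 + 23b + 130.
The remaining quadratic factors as (b + 10)(b + 13).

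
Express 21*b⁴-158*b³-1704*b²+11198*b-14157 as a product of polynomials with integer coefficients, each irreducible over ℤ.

(3*b-11)*(7*b-13)*(b+9)*(b-11)

By the rational root theorem, b = 13/7 is a root, so (7*b-13) is a factor; dividing leaves 3*b³-17*b²-275*b+1089.
Then b = -9 is a root, so (b+9) divides it; the quotient is 3*b²-44*b+121.
The remaining quadratic factors as (3*b-11)(b-11).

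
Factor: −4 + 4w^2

4(w + 1)(w − 1)

Pull out the common factor 4; w^2 − 1 is a difference of squares.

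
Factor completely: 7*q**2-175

7*(q+5)*(q-5)

Pull out the common factor 7; q**2-25 is a difference of squares.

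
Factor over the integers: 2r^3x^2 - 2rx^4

Every term has a factor of 2rx^2. Then r^2 - x^2 = (r)² − (x)².

2rx^2(r + x)(r - x)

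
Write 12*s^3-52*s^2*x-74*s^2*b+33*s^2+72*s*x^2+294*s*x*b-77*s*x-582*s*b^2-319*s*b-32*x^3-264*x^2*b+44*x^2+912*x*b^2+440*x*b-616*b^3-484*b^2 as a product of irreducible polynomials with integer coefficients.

(s-x-11*b)*(4*s-8*x+14*b+11)*(3*s-4*x+4*b)

Group: 3*s*(4*s^2-12*s*x-30*s*b+11*s+8*x^2+74*x*b-11*x-154*b^2-121*b) + (-4*x+4*b)*(4*s^2-12*s*x-30*s*b+11*s+8*x^2+74*x*b-11*x-154*b^2-121*b); both groups contain (4*s^2-12*s*x-30*s*b+11*s+8*x^2+74*x*b-11*x-154*b^2-121*b), so (3*s-4*x+4*b) is a factor with cofactor 4*s^2-12*s*x-30*s*b+11*s+8*x^2+74*x*b-11*x-154*b^2-121*b.
The cofactor groups again: 4*s^2-12*s*x-30*s*b+11*s+8*x^2+74*x*b-11*x-154*b^2-121*b = s*(4*s-8*x+14*b+11) + (-x-11*b)*(4*s-8*x+14*b+11); both groups contain (4*s-8*x+14*b+11), giving (s-x-11*b)*(4*s-8*x+14*b+11).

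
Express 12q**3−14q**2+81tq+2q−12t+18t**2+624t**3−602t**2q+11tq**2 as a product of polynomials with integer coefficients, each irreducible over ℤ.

Group: 13t(48t**2−2tq−6t−q**2+q) + (−12q+2)(48t**2−2tq−6t−q**2+q); both groups contain (48t**2−2tq−6t−q**2+q), so (13t−12q+2) is a factor with cofactor 48t**2−2tq−6t−q**2+q.
The cofactor groups again: 48t**2−2tq−6t−q**2+q = 6t(8t+q−1) − q(8t+q−1); both groups contain (8t+q−1), giving (6t−q)(8t+q−1).

(13t−12q+2)(6t−q)(8t+q−1)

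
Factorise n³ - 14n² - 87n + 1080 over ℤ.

By the rational root theorem, n = -9 is a root, so (n + 9) divides it; the quotient is n² - 23n + 120.
The remaining quadratic factors as (n - 15)(n - 8).

(n + 9)(n - 15)(n - 8)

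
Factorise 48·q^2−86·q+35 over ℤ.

Need a pair with product 48·35 = 1680 and sum −86: that's −30 and −56.
Split the middle term: 48·q^2−30·q − 56·q+35 = 6·q·(8·q−5) − 7·(8·q−5).

(6·q−7)·(8·q−5)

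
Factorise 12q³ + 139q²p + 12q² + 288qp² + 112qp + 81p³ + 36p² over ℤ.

(4q + 9p + 4)(q + 9p)(3q + p)

Group: 4q(3q² + 28qp + 9p²) + (9p + 4)(3q² + 28qp + 9p²); both groups contain (3q² + 28qp + 9p²), so (4q + 9p + 4) is a factor with cofactor 3q² + 28qp + 9p².
The cofactor groups again: 3q² + 28qp + 9p² = 3q(q + 9p) + p(q + 9p); both groups contain (q + 9p), giving (3q + p)(q + 9p).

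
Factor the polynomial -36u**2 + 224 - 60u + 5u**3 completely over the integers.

(5u + 14)(u - 2)(u - 8)

By the rational root theorem, u = 8 is a root, so (u - 8) is a factor; dividing leaves 5u**2 + 4u - 28.
The remaining quadratic factors as (u - 2)(5u + 14).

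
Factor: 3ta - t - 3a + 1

(3a - 1)(t - 1)

Group as (3ta - t) + (-3a + 1) = t(3a - 1) - (3a - 1).
Both groups share the factor (3a - 1).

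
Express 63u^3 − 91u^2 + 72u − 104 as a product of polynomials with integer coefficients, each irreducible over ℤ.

Group as (63u^3 + 72u) + (−91u^2 − 104) = 9u(7u^2 + 8) − 13(7u^2 + 8).
Both groups share the factor (7u^2 + 8).

(9u − 13)(7u^2 + 8)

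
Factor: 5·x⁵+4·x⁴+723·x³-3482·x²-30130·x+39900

Among the possible rational roots, x = 6/5 is a root, giving the factor (5·x-6) and quotient x⁴+2·x³+147·x²-520·x-6650.
Then x = 7 is a root, so (x-7) is a factor; dividing leaves x³+9·x²+210·x+950.
Continuing, x = -5 is a root, so (x+5) is a factor; dividing leaves x²+4·x+190.
The quadratic x²+4·x+190 has discriminant -744 < 0 and is irreducible over ℤ.

(5·x-6)·(x+5)·(x-7)·(x²+4·x+190)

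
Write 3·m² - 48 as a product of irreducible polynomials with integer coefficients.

3·(m + 4)·(m - 4)

Every term has a factor of 3. Then m² - 16 = (m)² − (4)².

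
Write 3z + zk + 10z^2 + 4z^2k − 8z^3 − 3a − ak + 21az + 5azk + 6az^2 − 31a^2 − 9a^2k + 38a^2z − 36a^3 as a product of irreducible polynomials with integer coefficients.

Group: 9a(−4a^2 + 6az − ak − 3a − 2z^2 + zk + 3z) + (4z + 1)(−4a^2 + 6az − ak − 3a − 2z^2 + zk + 3z); both groups contain (−4a^2 + 6az − ak − 3a − 2z^2 + zk + 3z), so (9a + 4z + 1) is a factor with cofactor −4a^2 + 6az − ak − 3a − 2z^2 + zk + 3z.
The cofactor groups again: −4a^2 + 6az − ak − 3a − 2z^2 + zk + 3z = −a(4a − 2z + k + 3) + z(4a − 2z + k + 3); both groups contain (4a − 2z + k + 3), giving −(a − z)(4a − 2z + k + 3).

−(4a − 2z + k + 3)(9a + 4z + 1)(a − z)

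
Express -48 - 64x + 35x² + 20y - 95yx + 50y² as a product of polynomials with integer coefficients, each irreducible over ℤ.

(10y - 5x + 12)(5y - 7x - 4)

Group: 5y(10y - 5x + 12) + (-7x - 4)(10y - 5x + 12); both groups contain (10y - 5x + 12).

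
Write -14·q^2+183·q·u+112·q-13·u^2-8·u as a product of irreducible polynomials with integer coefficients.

-(14·q-u)·(q-13·u-8)

Group: -14·q·(q-13·u-8) + u·(q-13·u-8); both groups contain (q-13·u-8).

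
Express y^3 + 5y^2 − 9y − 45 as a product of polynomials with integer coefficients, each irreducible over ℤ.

(y + 3)(y + 5)(y − 3)

Trying the rational-root candidates, y = 3 is a root, so (y − 3) divides it; the quotient is y^2 + 8y + 15.
The remaining quadratic factors as (y + 5)(y + 3).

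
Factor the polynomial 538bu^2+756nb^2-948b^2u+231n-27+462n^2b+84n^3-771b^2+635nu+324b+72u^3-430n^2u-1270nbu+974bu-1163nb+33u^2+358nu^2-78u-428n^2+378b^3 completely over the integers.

(2n+6b-8u-9)(7n+7b-9u-3)(6n+9b+u-1)

Group: 6n(14n^2+56nb-74nu-69n+42b^2-110bu-81b+72u^2+105u+27) + (9b+u-1)(14n^2+56nb-74nu-69n+42b^2-110bu-81b+72u^2+105u+27); both groups contain (14n^2+56nb-74nu-69n+42b^2-110bu-81b+72u^2+105u+27), so (6n+9b+u-1) is a factor with cofactor 14n^2+56nb-74nu-69n+42b^2-110bu-81b+72u^2+105u+27.
The cofactor groups again: 14n^2+56nb-74nu-69n+42b^2-110bu-81b+72u^2+105u+27 = 2n(7n+7b-9u-3) + (6b-8u-9)(7n+7b-9u-3); both groups contain (7n+7b-9u-3), giving (2n+6b-8u-9)(7n+7b-9u-3).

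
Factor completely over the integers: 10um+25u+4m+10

(2m+5)(5u+2)

Group as (10um+25u) + (4m+10) = 5u(2m+5) + 2(2m+5).
Both groups share the factor (2m+5).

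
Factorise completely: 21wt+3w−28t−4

(3w−4)(7t+1)

Group as (21wt+3w) + (−28t−4) = 3w(7t+1) − 4(7t+1).
Both groups share the factor (7t+1).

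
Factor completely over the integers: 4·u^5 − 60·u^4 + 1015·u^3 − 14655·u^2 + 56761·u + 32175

Among the possible rational roots, u = −1/2 is a root, so (2·u + 1) is a factor; dividing leaves 2·u^4 − 31·u^3 + 523·u^2 − 7589·u + 32175.
Then u = 11 is a root, giving the factor (u − 11) and quotient 2·u^3 − 9·u^2 + 424·u − 2925.
Next, u = 13/2 is a root, giving the factor (2·u − 13) and quotient u^2 + 2·u + 225.
The quadratic u^2 + 2·u + 225 has discriminant −896 < 0 and is irreducible over ℤ.

(2·u + 1)·(2·u − 13)·(u − 11)·(u^2 + 2·u + 225)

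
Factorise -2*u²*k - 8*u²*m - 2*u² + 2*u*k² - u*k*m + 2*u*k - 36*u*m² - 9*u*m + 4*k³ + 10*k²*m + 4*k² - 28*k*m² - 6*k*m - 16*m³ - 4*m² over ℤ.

Group: k*(-2*u² + 2*u*k - 9*u*m + 4*k² - 6*k*m - 4*m²) + (4*m + 1)*(-2*u² + 2*u*k - 9*u*m + 4*k² - 6*k*m - 4*m²); both groups contain (-2*u² + 2*u*k - 9*u*m + 4*k² - 6*k*m - 4*m²), so (k + 4*m + 1) is a factor with cofactor -2*u² + 2*u*k - 9*u*m + 4*k² - 6*k*m - 4*m².
The cofactor groups again: -2*u² + 2*u*k - 9*u*m + 4*k² - 6*k*m - 4*m² = -2*u*(u - 2*k + 4*m) + (-2*k - m)*(u - 2*k + 4*m); both groups contain (u - 2*k + 4*m), giving -(2*u + 2*k + m)*(u - 2*k + 4*m).

-(u - 2*k + 4*m)*(2*u + 2*k + m)*(k + 4*m + 1)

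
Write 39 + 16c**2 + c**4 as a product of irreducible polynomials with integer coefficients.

(c**2 + 13)(c**2 + 3)

Substitute u = c**2 to get a quadratic in u, then factor.
c**2 + 3 is irreducible over ℤ (always positive, so no real roots).
c**2 + 13 is irreducible over ℤ (always positive, so no real roots).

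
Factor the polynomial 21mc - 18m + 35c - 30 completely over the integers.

Group as (21mc - 18m) + (35c - 30) = 3m(7c - 6) + 5(7c - 6).
Both groups share the factor (7c - 6).

(3m + 5)(7c - 6)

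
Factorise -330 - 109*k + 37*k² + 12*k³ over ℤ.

Trying the rational-root candidates, k = -11/4 is a root, giving the factor (4*k + 11) and quotient 3*k² + k - 30.
The remaining quadratic factors as (k - 3)(3*k + 10).

(3*k + 10)*(4*k + 11)*(k - 3)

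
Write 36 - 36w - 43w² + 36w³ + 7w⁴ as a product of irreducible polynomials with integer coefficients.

(7w - 6)(w + 1)(w + 6)(w - 1)

By the rational root theorem, w = -1 is a root, giving the factor (w + 1) and quotient 7w³ + 29w² - 72w + 36.
Next, w = 6/7 is a root, so (7w - 6) is a factor; dividing leaves w² + 5w - 6.
The remaining quadratic factors as (w - 1)(w + 6).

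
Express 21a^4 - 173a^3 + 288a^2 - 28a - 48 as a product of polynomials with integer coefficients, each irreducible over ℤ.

(3a + 1)(7a - 4)(a - 2)(a - 6)

Testing divisors of the constant over divisors of the leading coefficient, a = 6 is a root, so (a - 6) divides it; the quotient is 21a^3 - 47a^2 + 6a + 8.
Continuing, a = 4/7 is a root, so (7a - 4) is a factor; dividing leaves 3a^2 - 5a - 2.
The remaining quadratic factors as (3a + 1)(a - 2).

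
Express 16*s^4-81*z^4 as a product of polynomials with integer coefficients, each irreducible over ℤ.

(2*s+3*z)*(2*s-3*z)*(4*s^2+9*z^2)

Difference of squares twice: with A = 2*s and B = 3*z, A⁴ − B⁴ = (A² − B²)(A² + B²), and A² − B² factors again.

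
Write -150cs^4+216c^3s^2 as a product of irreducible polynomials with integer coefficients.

Pull out the common factor 6cs^2; 36c^2-25s^2 is a difference of squares.

6cs^2(6c+5s)(6c-5s)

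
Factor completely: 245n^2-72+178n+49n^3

(7n+9)(7n-2)(n+4)

Testing divisors of the constant over divisors of the leading coefficient, n = -9/7 is a root, giving the factor (7n+9) and quotient 7n^2+26n-8.
The remaining quadratic factors as (7n-2)(n+4).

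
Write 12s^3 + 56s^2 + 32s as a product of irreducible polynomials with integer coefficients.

4s(3s + 2)(s + 4)

Pull out the common factor 4s, then factor the remaining trinomial.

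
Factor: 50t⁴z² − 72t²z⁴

Pull out the common factor 2t²z²; 25t² − 36z² is a difference of squares.

2t²z²(5t + 6z)(5t − 6z)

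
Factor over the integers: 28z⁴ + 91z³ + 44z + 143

(4z + 13)(7z³ + 11)

Group as (28z⁴ + 44z) + (91z³ + 143) = 4z(7z³ + 11) + 13(7z³ + 11).
Both groups share the factor (7z³ + 11).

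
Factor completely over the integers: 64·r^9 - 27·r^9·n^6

-r^9·(3·n^2 - 4)·(9·n^4 + 12·n^2 + 16)

Factor out r^9 first: what remains is -27·n^6 + 64.
Recognize a difference of cubes with the parts 4 and 3·n^2.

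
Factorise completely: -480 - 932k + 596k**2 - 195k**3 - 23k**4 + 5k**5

(5k + 2)(k + 6)(k - 8)(k**2 - 3k + 5)

Among the possible rational roots, k = -6 is a root, so (k + 6) divides it; the quotient is 5k**4 - 53k**3 + 123k**2 - 142k - 80.
Continuing, k = -2/5 is a root, giving the factor (5k + 2) and quotient k**3 - 11k**2 + 29k - 40.
Then k = 8 is a root, so (k - 8) divides it; the quotient is k**2 - 3k + 5.
The quadratic k**2 - 3k + 5 has discriminant -11 < 0 and is irreducible over ℤ.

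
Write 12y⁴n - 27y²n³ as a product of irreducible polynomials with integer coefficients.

3ny²(2y - 3n)(2y + 3n)

Pull out the common factor 3y²n; 4y² - 9n² is a difference of squares.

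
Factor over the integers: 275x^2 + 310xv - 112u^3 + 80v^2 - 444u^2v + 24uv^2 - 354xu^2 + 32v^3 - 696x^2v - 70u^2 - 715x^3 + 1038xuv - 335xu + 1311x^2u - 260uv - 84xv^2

-(5x - 7u + 2v)(13x - 8u - 2v - 5)(11x + 2u + 8v)

Group: 11x(-65x^2 + 131xu - 16xv + 25x - 56u^2 + 2uv - 35u + 4v^2 + 10v) + (2u + 8v)(-65x^2 + 131xu - 16xv + 25x - 56u^2 + 2uv - 35u + 4v^2 + 10v); both groups contain (-65x^2 + 131xu - 16xv + 25x - 56u^2 + 2uv - 35u + 4v^2 + 10v), so (11x + 2u + 8v) is a factor with cofactor -65x^2 + 131xu - 16xv + 25x - 56u^2 + 2uv - 35u + 4v^2 + 10v.
The cofactor groups again: -65x^2 + 131xu - 16xv + 25x - 56u^2 + 2uv - 35u + 4v^2 + 10v = -13x(5x - 7u + 2v) + (8u + 2v + 5)(5x - 7u + 2v); both groups contain (5x - 7u + 2v), giving -(13x - 8u - 2v - 5)(5x - 7u + 2v).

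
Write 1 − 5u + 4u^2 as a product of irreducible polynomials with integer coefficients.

(4u − 1)(u − 1)

Need a pair with product 4·1 = 4 and sum −5: that's −1 and −4.
Split the middle term: 4u^2 − u − 4u + 1 = u(4u − 1) − (4u − 1).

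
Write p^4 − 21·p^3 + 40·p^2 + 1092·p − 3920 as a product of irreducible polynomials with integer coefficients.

(p + 7)·(p − 10)·(p − 14)·(p − 4)

Testing divisors of the constant over divisors of the leading coefficient, p = 14 is a root, so (p − 14) divides it; the quotient is p^3 − 7·p^2 − 58·p + 280.
Then p = 10 is a root, so (p − 10) divides it; the quotient is p^2 + 3·p − 28.
The remaining quadratic factors as (p + 7)(p − 4).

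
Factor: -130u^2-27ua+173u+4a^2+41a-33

Group: -10u(13u+4a-3) + (a+11)(13u+4a-3); both groups contain (13u+4a-3).

-(10u-a-11)(13u+4a-3)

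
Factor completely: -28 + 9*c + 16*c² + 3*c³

Testing divisors of the constant over divisors of the leading coefficient, c = -7/3 is a root, so (3*c + 7) is a factor; dividing leaves c² + 3*c - 4.
The remaining quadratic factors as (c + 4)(c - 1).

(3*c + 7)*(c + 4)*(c - 1)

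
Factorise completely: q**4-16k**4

(q-2k)(q+2k)(q**2+4k**2)

Difference of squares twice: with A = q and B = 2k, A⁴ − B⁴ = (A² − B²)(A² + B²), and A² − B² factors again.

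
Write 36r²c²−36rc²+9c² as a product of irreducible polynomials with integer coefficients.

9c²(2r−1)²

Every term has a factor of 9c²; factoring it out leaves 4r²−4r+1.
Recognize a perfect-square trinomial with the parts 2r and 1.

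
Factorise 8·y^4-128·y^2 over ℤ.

Factor out 8·y^2, leaving y^2-16, which is a difference of two squares.

8·y^2·(y+4)·(y-4)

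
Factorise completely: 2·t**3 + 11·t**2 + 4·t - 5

(2·t - 1)·(t + 1)·(t + 5)

Among the possible rational roots, t = 1/2 is a root, so (2·t - 1) is a factor; dividing leaves t**2 + 6·t + 5.
The remaining quadratic factors as (t + 1)(t + 5).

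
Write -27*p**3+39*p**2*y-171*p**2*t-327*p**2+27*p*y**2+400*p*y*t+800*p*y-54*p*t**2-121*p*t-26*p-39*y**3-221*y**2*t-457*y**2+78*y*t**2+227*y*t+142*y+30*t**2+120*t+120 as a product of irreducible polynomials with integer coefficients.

-(3*p-3*y+t+2)*(9*p-13*y-5)*(p+y+6*t+12)

Group: 9*p*(-3*p**2-19*p*t-38*p+3*y**2+17*y*t+34*y-6*t**2-24*t-24) + (-13*y-5)*(-3*p**2-19*p*t-38*p+3*y**2+17*y*t+34*y-6*t**2-24*t-24); both groups contain (-3*p**2-19*p*t-38*p+3*y**2+17*y*t+34*y-6*t**2-24*t-24), so (9*p-13*y-5) is a factor with cofactor -3*p**2-19*p*t-38*p+3*y**2+17*y*t+34*y-6*t**2-24*t-24.
The cofactor groups again: -3*p**2-19*p*t-38*p+3*y**2+17*y*t+34*y-6*t**2-24*t-24 = -p*(3*p-3*y+t+2) + (-y-6*t-12)*(3*p-3*y+t+2); both groups contain (3*p-3*y+t+2), giving -(p+y+6*t+12)*(3*p-3*y+t+2).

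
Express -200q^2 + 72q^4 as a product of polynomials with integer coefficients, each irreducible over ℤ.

Factor out 8q^2, leaving 9q^2 - 25, which is a difference of two squares.

8q^2(3q + 5)(3q - 5)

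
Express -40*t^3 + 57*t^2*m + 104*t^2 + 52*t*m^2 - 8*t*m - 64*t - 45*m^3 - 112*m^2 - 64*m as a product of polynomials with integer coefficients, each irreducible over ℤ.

Group: t*(-40*t^2 + 97*t*m + 104*t - 45*m^2 - 112*m - 64) + m*(-40*t^2 + 97*t*m + 104*t - 45*m^2 - 112*m - 64); both groups contain (-40*t^2 + 97*t*m + 104*t - 45*m^2 - 112*m - 64), so (t + m) is a factor with cofactor -40*t^2 + 97*t*m + 104*t - 45*m^2 - 112*m - 64.
The cofactor groups again: -40*t^2 + 97*t*m + 104*t - 45*m^2 - 112*m - 64 = -8*t*(5*t - 9*m - 8) + (5*m + 8)*(5*t - 9*m - 8); both groups contain (5*t - 9*m - 8), giving -(8*t - 5*m - 8)*(5*t - 9*m - 8).

-(8*t - 5*m - 8)*(5*t - 9*m - 8)*(t + m)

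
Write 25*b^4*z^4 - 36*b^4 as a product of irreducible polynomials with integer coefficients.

Every term has a factor of b^4; factoring it out leaves 25*z^4 - 36.
Recognize a difference of squares with the parts 5*z^2 and 6.

b^4*(5*z^2 + 6)*(5*z^2 - 6)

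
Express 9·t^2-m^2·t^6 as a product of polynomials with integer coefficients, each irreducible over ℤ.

-t^2·(m·t^2+3)·(m·t^2-3)

Every term has a factor of t^2; factoring it out leaves -m^2·t^4+9.
Recognize a difference of squares with the parts 3 and m·t^2.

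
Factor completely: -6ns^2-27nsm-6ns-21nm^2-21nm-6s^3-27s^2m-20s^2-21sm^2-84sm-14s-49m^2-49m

-(3n+3s+7)(2s+7m)(s+m+1)

Group: 2s(-3ns-3nm-3n-3s^2-3sm-10s-7m-7) + 7m(-3ns-3nm-3n-3s^2-3sm-10s-7m-7); both groups contain (-3ns-3nm-3n-3s^2-3sm-10s-7m-7), so (2s+7m) is a factor with cofactor -3ns-3nm-3n-3s^2-3sm-10s-7m-7.
The cofactor groups again: -3ns-3nm-3n-3s^2-3sm-10s-7m-7 = -3n(s+m+1) + (-3s-7)(s+m+1); both groups contain (s+m+1), giving -(3n+3s+7)(s+m+1).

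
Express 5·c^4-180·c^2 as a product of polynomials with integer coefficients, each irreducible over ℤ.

5·c^2·(c+6)·(c-6)

Pull out the common factor 5·c^2; c^2-36 is a difference of squares.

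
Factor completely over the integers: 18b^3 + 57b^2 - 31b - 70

By the rational root theorem, b = -1 is a root, so (b + 1) divides it; the quotient is 18b^2 + 39b - 70.
The remaining quadratic factors as (6b - 7)(3b + 10).

(3b + 10)(6b - 7)(b + 1)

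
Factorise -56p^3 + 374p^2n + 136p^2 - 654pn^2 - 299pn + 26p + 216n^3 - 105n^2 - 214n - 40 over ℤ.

-(7p - 3n + 4)(2p - 8n - 5)(4p - 9n - 2)

Group: 2p(-28p^2 + 75pn - 2p - 27n^2 + 30n + 8) + (-8n - 5)(-28p^2 + 75pn - 2p - 27n^2 + 30n + 8); both groups contain (-28p^2 + 75pn - 2p - 27n^2 + 30n + 8), so (2p - 8n - 5) is a factor with cofactor -28p^2 + 75pn - 2p - 27n^2 + 30n + 8.
The cofactor groups again: -28p^2 + 75pn - 2p - 27n^2 + 30n + 8 = -7p(4p - 9n - 2) + (3n - 4)(4p - 9n - 2); both groups contain (4p - 9n - 2), giving -(7p - 3n + 4)(4p - 9n - 2).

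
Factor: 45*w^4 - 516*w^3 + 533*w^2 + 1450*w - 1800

(3*w + 5)*(3*w - 4)*(5*w - 9)*(w - 10)

Testing divisors of the constant over divisors of the leading coefficient, w = -5/3 is a root, so (3*w + 5) divides it; the quotient is 15*w^3 - 197*w^2 + 506*w - 360.
Then w = 4/3 is a root, giving the factor (3*w - 4) and quotient 5*w^2 - 59*w + 90.
The remaining quadratic factors as (5*w - 9)(w - 10).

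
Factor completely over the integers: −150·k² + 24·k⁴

Every term has a factor of 6·k². Then 4·k² − 25 = (2·k)² − (5)².

6·k²·(2·k + 5)·(2·k − 5)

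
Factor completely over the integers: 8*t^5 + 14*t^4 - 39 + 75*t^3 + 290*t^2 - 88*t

(2*t - 1)*(4*t + 1)*(t + 3)*(t^2 - t + 13)

Trying the rational-root candidates, t = 1/2 is a root, so (2*t - 1) divides it; the quotient is 4*t^4 + 9*t^3 + 42*t^2 + 166*t + 39.
Then t = -3 is a root, so (t + 3) divides it; the quotient is 4*t^3 - 3*t^2 + 51*t + 13.
Continuing, t = -1/4 is a root, giving the factor (4*t + 1) and quotient t^2 - t + 13.
The quadratic t^2 - t + 13 has discriminant -51 < 0 and is irreducible over ℤ.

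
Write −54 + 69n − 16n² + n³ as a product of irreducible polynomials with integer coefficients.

Trying the rational-root candidates, n = 9 is a root, so (n − 9) is a factor; dividing leaves n² − 7n + 6.
The remaining quadratic factors as (n − 1)(n − 6).

(n − 1)(n − 6)(n − 9)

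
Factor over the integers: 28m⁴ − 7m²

Pull out the common factor 7m²; 4m² − 1 is a difference of squares.

7m²(2m + 1)(2m − 1)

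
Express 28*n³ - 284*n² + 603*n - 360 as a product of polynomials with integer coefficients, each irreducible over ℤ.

Trying the rational-root candidates, n = 15/2 is a root, giving the factor (2*n - 15) and quotient 14*n² - 37*n + 24.
The remaining quadratic factors as (2*n - 3)(7*n - 8).

(2*n - 15)*(2*n - 3)*(7*n - 8)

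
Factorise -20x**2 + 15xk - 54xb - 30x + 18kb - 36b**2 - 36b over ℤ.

Group: -4x(5x + 6b) + (3k - 6b - 6)(5x + 6b); both groups contain (5x + 6b).

-(5x + 6b)(4x - 3k + 6b + 6)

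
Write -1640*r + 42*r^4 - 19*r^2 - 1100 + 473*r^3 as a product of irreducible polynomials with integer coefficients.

Among the possible rational roots, r = -5/6 is a root, so (6*r + 5) divides it; the quotient is 7*r^3 + 73*r^2 - 64*r - 220.
Continuing, r = -11 is a root, so (r + 11) is a factor; dividing leaves 7*r^2 - 4*r - 20.
The remaining quadratic factors as (r - 2)(7*r + 10).

(6*r + 5)*(7*r + 10)*(r + 11)*(r - 2)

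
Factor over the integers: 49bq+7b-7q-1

(7b-1)(7q+1)

Group as (49bq+7b) + (-7q-1) = 7b(7q+1) - (7q+1).
Both groups share the factor (7q+1).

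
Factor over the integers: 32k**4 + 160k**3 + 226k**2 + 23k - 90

Trying the rational-root candidates, k = -5/4 is a root, so (4k + 5) is a factor; dividing leaves 8k**3 + 30k**2 + 19k - 18.
Next, k = 1/2 is a root, so (2k - 1) divides it; the quotient is 4k**2 + 17k + 18.
The remaining quadratic factors as (k + 2)(4k + 9).

(2k - 1)(4k + 5)(4k + 9)(k + 2)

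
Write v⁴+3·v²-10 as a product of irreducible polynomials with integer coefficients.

Substitute u = v² to get a quadratic in u, then factor.
v²-2 is irreducible over ℤ (2 is not a perfect square).
v²+5 is irreducible over ℤ (always positive, so no real roots).

(v²+5)·(v²-2)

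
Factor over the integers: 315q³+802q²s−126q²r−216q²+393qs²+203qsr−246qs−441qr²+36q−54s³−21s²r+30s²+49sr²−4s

(5q+9s−7r−2)(7q+6s+7r−2)(9q−s)

Group: 9q(35q²+93qs−14qr−24q+54s²+21sr−30s−49r²+4) − s(35q²+93qs−14qr−24q+54s²+21sr−30s−49r²+4); both groups contain (35q²+93qs−14qr−24q+54s²+21sr−30s−49r²+4), so (9q−s) is a factor with cofactor 35q²+93qs−14qr−24q+54s²+21sr−30s−49r²+4.
The cofactor groups again: 35q²+93qs−14qr−24q+54s²+21sr−30s−49r²+4 = 5q(7q+6s+7r−2) + (9s−7r−2)(7q+6s+7r−2); both groups contain (7q+6s+7r−2), giving (5q+9s−7r−2)(7q+6s+7r−2).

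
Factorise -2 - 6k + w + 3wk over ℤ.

Group as (3wk + w) + (-6k - 2) = w(3k + 1) - 2(3k + 1).
Both groups share the factor (3k + 1).

(3k + 1)(w - 2)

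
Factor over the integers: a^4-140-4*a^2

(a^2+10)*(a^2-14)

Substitute u = a^2 to get a quadratic in u, then factor.
a^2+10 is irreducible over ℤ (always positive, so no real roots).
a^2-14 is irreducible over ℤ (14 is not a perfect square).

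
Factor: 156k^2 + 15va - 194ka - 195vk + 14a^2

-(13k - a)(15v - 12k + 14a)

Group: -15v(13k - a) + (12k - 14a)(13k - a); both groups contain (13k - a).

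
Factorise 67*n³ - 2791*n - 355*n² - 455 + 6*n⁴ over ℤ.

By the rational root theorem, n = -13 is a root, so (n + 13) divides it; the quotient is 6*n³ - 11*n² - 212*n - 35.
Next, n = -1/6 is a root, so (6*n + 1) divides it; the quotient is n² - 2*n - 35.
The remaining quadratic factors as (n - 7)(n + 5).

(6*n + 1)*(n + 13)*(n + 5)*(n - 7)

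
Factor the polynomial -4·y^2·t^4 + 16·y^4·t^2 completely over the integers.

4·t^2·y^2·(2·y - t)·(2·y + t)

Every term has a factor of 4·y^2·t^2. Then 4·y^2 - t^2 = (2·y)² − (t)².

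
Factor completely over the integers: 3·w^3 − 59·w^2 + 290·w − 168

Testing divisors of the constant over divisors of the leading coefficient, w = 7 is a root, so (w − 7) is a factor; dividing leaves 3·w^2 − 38·w + 24.
The remaining quadratic factors as (w − 12)(3·w − 2).

(3·w − 2)·(w − 12)·(w − 7)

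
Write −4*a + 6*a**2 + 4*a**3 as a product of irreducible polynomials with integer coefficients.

2*a*(2*a − 1)*(a + 2)

Pull out the common factor 2*a, then factor the remaining trinomial.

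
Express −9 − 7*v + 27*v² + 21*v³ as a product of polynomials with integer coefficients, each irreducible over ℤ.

Group as (21*v³ − 7*v) + (27*v² − 9) = 7*v*(3*v² − 1) + 9*(3*v² − 1).
Both groups share the factor (3*v² − 1).

(7*v + 9)*(3*v² − 1)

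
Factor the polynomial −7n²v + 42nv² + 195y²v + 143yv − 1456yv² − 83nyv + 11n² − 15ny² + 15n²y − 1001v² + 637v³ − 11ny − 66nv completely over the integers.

(15y − 7v + 11)(n − y + 7v)(n − 13v)

Group: n(15ny − 7nv + 11n − 195yv + 91v² − 143v) + (−y + 7v)(15ny − 7nv + 11n − 195yv + 91v² − 143v); both groups contain (15ny − 7nv + 11n − 195yv + 91v² − 143v), so (n − y + 7v) is a factor with cofactor 15ny − 7nv + 11n − 195yv + 91v² − 143v.
The cofactor groups again: 15ny − 7nv + 11n − 195yv + 91v² − 143v = 15y(n − 13v) + (−7v + 11)(n − 13v); both groups contain (n − 13v), giving (15y − 7v + 11)(n − 13v).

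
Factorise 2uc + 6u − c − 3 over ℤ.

(2u − 1)(c + 3)

Group as (2uc + 6u) + (−c − 3) = 2u(c + 3) − (c + 3).
Both groups share the factor (c + 3).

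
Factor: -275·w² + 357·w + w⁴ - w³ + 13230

Testing divisors of the constant over divisors of the leading coefficient, w = -15 is a root, so (w + 15) divides it; the quotient is w³ - 16·w² - 35·w + 882.
Next, w = 14 is a root, so (w - 14) divides it; the quotient is w² - 2·w - 63.
The remaining quadratic factors as (w + 7)(w - 9).

(w + 15)·(w + 7)·(w - 14)·(w - 9)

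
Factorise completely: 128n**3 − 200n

8n(4n + 5)(4n − 5)

Pull out the common factor 8n; 16n**2 − 25 is a difference of squares.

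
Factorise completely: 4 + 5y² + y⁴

(y² + 1)(y² + 4)

Substitute u = y² to get a quadratic in u, then factor.
y² + 4 is irreducible over ℤ (sum of squares).
y² + 1 is irreducible over ℤ (sum of squares).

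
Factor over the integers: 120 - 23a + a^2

Two integers with product 120 and sum -23 are -8 and -15.

(a - 15)(a - 8)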